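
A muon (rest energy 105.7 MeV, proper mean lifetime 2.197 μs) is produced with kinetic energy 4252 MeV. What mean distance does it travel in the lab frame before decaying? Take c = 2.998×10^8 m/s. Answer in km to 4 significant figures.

γ = 1 + K/(m₀c²) = 1 + 4252/105.7 = 41.2271
β = √(1 − 1/γ²) = 0.999706
Dilated lifetime: γτ₀ = 41.2271 × 2.197 μs = 90.5758 μs
d = βc·γτ₀ = 0.999706 × (2.998×10^8 m/s) × 9.05758×10^-5 s = 27.15 km

d ≈ 27.15 km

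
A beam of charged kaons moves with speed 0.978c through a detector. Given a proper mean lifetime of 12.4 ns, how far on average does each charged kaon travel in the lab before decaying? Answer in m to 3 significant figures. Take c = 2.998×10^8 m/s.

γ = 1/√(1 − 0.978²) = 4.7938
Dilated lifetime: Δt = γτ₀ = 4.7938 × 12.4 ns = 59.443 ns
d = vΔt = 0.978c × 59.443 ns = 2.9320×10^8 m/s × 5.9443×10^-8 s = 17.4 m

d ≈ 17.4 m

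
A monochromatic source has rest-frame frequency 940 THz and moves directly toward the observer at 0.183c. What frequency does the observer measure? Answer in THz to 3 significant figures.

f_obs ≈ 1130 THz

Relativistic Doppler: f_obs = f_src √((1+β)/(1−β))
= 940 × √(1.1830/0.81700) = 940 × 1.2033 = 1130 THz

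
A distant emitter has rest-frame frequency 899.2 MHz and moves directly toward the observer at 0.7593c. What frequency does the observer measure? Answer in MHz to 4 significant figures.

f_obs ≈ 2431 MHz

Relativistic Doppler: f_obs = f_src √((1+β)/(1−β))
= 899.2 × √(1.75930/0.240700) = 899.2 × 2.70353 = 2431 MHz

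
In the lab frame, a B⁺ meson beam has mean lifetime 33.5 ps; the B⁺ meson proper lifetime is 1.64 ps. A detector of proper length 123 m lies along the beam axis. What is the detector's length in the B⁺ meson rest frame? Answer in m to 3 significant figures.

Time dilation ⇒ γ = Δt/τ₀ = 33.5/1.64 = 20.427
Length contraction: L = L₀/γ = 123/20.427 = 6.02 m

L ≈ 6.02 m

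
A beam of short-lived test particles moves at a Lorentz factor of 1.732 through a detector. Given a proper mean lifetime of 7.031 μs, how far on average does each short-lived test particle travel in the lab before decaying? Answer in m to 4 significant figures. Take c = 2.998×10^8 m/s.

d ≈ 2981 m

β = √(1 − 1/γ²) = √(1 − 1/1.732²) = 0.816485
Dilated lifetime: Δt = γτ₀ = 1.732 × 7.031 μs = 12.1777 μs
d = vΔt = 0.816485c × 12.1777 μs = 2.44782×10^8 m/s × 1.21777×10^-5 s = 2981 m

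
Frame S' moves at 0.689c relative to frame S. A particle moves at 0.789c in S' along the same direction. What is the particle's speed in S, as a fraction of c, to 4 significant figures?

Relativistic velocity addition: u = (u' + v)/(1 + u'v/c²)
= (0.789 + 0.689)/(1 + 0.789×0.689) = 1.478/1.54362 = 0.9575

u ≈ 0.9575c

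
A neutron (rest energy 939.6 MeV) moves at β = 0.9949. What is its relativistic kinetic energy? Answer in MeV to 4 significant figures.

K ≈ 8376 MeV

γ = 1/√(1 − 0.9949²) = 9.91412
K = (γ − 1)m₀c² = (9.91412 − 1) × 939.6 MeV = 8.91412 × 939.6 MeV = 8376 MeV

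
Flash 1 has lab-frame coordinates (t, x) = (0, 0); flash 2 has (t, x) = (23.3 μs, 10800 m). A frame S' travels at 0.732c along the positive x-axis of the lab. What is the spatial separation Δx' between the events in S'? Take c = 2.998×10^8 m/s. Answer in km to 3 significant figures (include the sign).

γ = 1/√(1 − 0.732²) = 1.4678
Δx' = γ(Δx − vΔt) = 1.4678 × (10800 m − 0.732×(2.998×10^8 m/s)×23.3×10^-6 s)
= 1.4678 × (5686.7 m) = 8.35 km

Δx' ≈ 8.35 km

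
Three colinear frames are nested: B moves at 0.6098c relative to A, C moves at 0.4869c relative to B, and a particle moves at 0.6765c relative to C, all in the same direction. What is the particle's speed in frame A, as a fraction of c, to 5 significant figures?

u ≈ 0.96823c

Compose boost 2: (0.4869 + 0.6098)/(1 + 0.4869×0.6098) = 1.0967/1.296912 = 0.8456243
Compose boost 3: (0.6765 + 0.8456243)/(1 + 0.6765×0.8456243) = 1.522124/1.572065 = 0.96823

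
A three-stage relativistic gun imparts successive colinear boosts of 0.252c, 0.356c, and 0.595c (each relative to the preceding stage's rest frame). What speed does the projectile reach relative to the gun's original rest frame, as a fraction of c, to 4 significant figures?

u ≈ 0.8656c

Compose boost 2: (0.356 + 0.252)/(1 + 0.356×0.252) = 0.6080/1.08971 = 0.557946
Compose boost 3: (0.595 + 0.557946)/(1 + 0.595×0.557946) = 1.15295/1.33198 = 0.8656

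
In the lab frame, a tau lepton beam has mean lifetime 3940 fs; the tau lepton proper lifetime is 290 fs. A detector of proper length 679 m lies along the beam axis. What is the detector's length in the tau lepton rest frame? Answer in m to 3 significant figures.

L ≈ 50.0 m

Time dilation ⇒ γ = Δt/τ₀ = 3940/290 = 13.586
Length contraction: L = L₀/γ = 679/13.586 = 50.0 m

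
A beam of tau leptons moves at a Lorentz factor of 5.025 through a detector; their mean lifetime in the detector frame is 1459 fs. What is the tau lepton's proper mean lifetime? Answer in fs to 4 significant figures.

τ₀ ≈ 290.3 fs

γ = 5.025 (given)
Proper time: τ₀ = Δt/γ = 1459/5.025 = 290.3 fs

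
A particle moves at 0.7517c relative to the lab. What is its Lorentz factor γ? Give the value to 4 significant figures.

γ = 1/√(1 − β²) = 1/√(1 − 0.7517²) = 1/√(0.434947) = 1.516

γ ≈ 1.516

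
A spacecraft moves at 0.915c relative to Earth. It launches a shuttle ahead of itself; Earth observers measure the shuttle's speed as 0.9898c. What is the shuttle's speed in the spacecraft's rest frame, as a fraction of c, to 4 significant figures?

u' ≈ 0.7929c

Inverse velocity addition: u' = (u − v)/(1 − uv/c²)
= (0.9898 − 0.915)/(1 − 0.9898×0.915) = 0.07480/0.0943330 = 0.7929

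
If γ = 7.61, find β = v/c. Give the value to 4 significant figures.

β ≈ 0.9913

β = √(1 − 1/γ²) = √(1 − 1/7.61²) = √(0.982732) = 0.9913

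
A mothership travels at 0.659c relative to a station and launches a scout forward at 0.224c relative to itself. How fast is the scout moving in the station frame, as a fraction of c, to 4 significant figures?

Compose boost 2: (0.224 + 0.659)/(1 + 0.224×0.659) = 0.8830/1.14762 = 0.7694

u ≈ 0.7694c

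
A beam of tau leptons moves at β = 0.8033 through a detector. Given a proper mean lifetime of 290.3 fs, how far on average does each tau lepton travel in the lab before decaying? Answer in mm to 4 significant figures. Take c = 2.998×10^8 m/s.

γ = 1/√(1 − 0.8033²) = 1.67905
Dilated lifetime: Δt = γτ₀ = 1.67905 × 290.3 fs = 487.428 fs
d = vΔt = 0.8033c × 487.428 fs = 2.40829×10^8 m/s × 4.87428×10^-13 s = 0.1174 mm

d ≈ 0.1174 mm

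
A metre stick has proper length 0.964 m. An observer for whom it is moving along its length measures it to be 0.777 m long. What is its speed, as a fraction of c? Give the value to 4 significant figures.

β ≈ 0.5919

γ = L₀/L = 0.964/0.777 = 1.24067
β = √(1 − 1/γ²) = 0.5919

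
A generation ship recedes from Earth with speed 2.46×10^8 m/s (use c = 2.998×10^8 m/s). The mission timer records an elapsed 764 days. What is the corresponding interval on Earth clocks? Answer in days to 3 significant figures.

β = v/c = 2.46×10^8 / 2.998×10^8 = 0.82055
γ = 1/√(1 − 0.82055²) = 1.7495
Time dilation: Δt = γτ₀ = 1.7495 × 764 days = 1340 days

Δt ≈ 1340 days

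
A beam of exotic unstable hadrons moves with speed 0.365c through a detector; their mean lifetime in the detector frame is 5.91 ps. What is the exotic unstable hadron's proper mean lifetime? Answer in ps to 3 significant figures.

γ = 1/√(1 − 0.365²) = 1.0741
Proper time: τ₀ = Δt/γ = 5.91/1.0741 = 5.50 ps

τ₀ ≈ 5.50 ps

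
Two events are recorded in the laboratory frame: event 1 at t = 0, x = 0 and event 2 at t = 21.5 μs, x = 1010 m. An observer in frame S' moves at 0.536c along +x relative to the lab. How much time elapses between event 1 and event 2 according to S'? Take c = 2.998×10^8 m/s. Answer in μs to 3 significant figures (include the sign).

Δt' ≈ 23.3 μs

γ = 1/√(1 − 0.536²) = 1.1845
Δt' = γ(Δt − vΔx/c²) = 1.1845 × (21.5 μs − 0.536×1010 m / (2.998×10^8 m/s))
= 1.1845 × (19.694 μs) = 23.3 μs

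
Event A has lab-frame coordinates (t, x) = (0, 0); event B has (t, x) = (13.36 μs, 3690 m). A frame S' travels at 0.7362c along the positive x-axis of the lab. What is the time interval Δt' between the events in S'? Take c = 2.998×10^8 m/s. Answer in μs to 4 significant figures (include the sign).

Δt' ≈ 6.352 μs

γ = 1/√(1 − 0.7362²) = 1.47762
Δt' = γ(Δt − vΔx/c²) = 1.47762 × (13.36 μs − 0.7362×3690 m / (2.998×10^8 m/s))
= 1.47762 × (4.29870 μs) = 6.352 μs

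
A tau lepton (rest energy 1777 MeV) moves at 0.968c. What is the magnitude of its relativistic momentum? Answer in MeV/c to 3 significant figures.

γ = 1/√(1 − 0.968²) = 3.9849
p = γβm₀c = 3.9849 × 0.968 × 1777 MeV/c = 6850 MeV/c

p ≈ 6850 MeV/c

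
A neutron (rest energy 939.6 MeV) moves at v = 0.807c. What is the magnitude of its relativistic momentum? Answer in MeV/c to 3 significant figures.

p ≈ 1280 MeV/c

γ = 1/√(1 − 0.807²) = 1.6933
p = γβm₀c = 1.6933 × 0.807 × 939.6 MeV/c = 1280 MeV/c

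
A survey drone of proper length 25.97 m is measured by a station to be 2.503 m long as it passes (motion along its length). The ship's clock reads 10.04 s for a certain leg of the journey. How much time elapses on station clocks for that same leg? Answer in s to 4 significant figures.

Δt ≈ 104.2 s

Length contraction ⇒ γ = L₀/L = 25.97/2.503 = 10.3755
Time dilation: Δt = γτ₀ = 10.3755 × 10.04 s = 104.2 s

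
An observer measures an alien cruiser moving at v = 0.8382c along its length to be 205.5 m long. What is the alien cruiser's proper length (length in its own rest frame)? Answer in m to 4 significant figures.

L₀ ≈ 376.8 m

γ = 1/√(1 − 0.8382²) = 1.83364
L₀ = γL = 1.83364 × 205.5 = 376.8 m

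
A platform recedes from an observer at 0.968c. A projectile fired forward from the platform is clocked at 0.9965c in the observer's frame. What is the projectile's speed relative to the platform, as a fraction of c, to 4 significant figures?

Inverse velocity addition: u' = (u − v)/(1 − uv/c²)
= (0.9965 − 0.968)/(1 − 0.9965×0.968) = 0.02850/0.0353880 = 0.8054

u' ≈ 0.8054c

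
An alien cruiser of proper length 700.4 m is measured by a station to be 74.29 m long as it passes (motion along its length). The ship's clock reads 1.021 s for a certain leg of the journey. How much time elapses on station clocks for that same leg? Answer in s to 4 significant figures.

Δt ≈ 9.626 s

Length contraction ⇒ γ = L₀/L = 700.4/74.29 = 9.42792
Time dilation: Δt = γτ₀ = 9.42792 × 1.021 s = 9.626 s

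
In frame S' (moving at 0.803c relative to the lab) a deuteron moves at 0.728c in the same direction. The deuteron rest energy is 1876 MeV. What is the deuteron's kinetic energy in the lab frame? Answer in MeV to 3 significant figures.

u_lab = (0.728 + 0.803)/(1 + 0.728×0.803) = 0.966184
γ = 1/√(1 − 0.966184²) = 3.8782
K = (γ − 1)m₀c² = (3.8782 − 1) × 1876 = 2.8782 × 1876 = 5400 MeV

K ≈ 5400 MeV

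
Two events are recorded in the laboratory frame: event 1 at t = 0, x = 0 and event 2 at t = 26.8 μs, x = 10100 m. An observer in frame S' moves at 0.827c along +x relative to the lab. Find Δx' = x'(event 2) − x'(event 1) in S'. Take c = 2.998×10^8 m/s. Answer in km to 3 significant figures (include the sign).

Δx' ≈ 6.15 km

γ = 1/√(1 − 0.827²) = 1.7787
Δx' = γ(Δx − vΔt) = 1.7787 × (10100 m − 0.827×(2.998×10^8 m/s)×26.8×10^-6 s)
= 1.7787 × (3455.4 m) = 6.15 km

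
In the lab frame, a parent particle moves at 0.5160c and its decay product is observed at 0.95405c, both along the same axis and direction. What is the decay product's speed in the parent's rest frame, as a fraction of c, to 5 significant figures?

u' ≈ 0.86280c

Inverse velocity addition: u' = (u − v)/(1 − uv/c²)
= (0.95405 − 0.5160)/(1 − 0.95405×0.5160) = 0.43805/0.5077102 = 0.86280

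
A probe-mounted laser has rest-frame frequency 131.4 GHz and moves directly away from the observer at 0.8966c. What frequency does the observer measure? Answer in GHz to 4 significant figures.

f_obs ≈ 30.68 GHz

Relativistic Doppler: f_obs = f_src √((1−β)/(1+β))
= 131.4 × √(0.103400/1.89660) = 131.4 × 0.233492 = 30.68 GHz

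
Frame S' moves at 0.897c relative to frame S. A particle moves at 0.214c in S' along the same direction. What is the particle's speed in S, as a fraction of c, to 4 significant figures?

Relativistic velocity addition: u = (u' + v)/(1 + u'v/c²)
= (0.214 + 0.897)/(1 + 0.214×0.897) = 1.111/1.19196 = 0.9321

u ≈ 0.9321c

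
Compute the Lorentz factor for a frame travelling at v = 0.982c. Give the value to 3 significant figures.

γ = 1/√(1 − β²) = 1/√(1 − 0.982²) = 1/√(0.035676) = 5.29

γ ≈ 5.29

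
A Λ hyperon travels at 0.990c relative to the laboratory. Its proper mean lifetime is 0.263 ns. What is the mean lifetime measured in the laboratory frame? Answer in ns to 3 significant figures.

Δt ≈ 1.86 ns

γ = 1/√(1 − 0.990²) = 7.0888
Time dilation: Δt = γτ₀ = 7.0888 × 0.263 ns = 1.86 ns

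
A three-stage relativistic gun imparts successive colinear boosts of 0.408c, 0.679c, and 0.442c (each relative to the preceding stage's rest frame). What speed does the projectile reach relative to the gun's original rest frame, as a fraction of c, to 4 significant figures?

Compose boost 2: (0.679 + 0.408)/(1 + 0.679×0.408) = 1.087/1.27703 = 0.851192
Compose boost 3: (0.442 + 0.851192)/(1 + 0.442×0.851192) = 1.29319/1.37623 = 0.9397

u ≈ 0.9397c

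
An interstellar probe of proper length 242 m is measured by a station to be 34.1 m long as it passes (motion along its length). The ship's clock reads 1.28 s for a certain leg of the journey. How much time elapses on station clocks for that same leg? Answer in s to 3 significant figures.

Δt ≈ 9.08 s

Length contraction ⇒ γ = L₀/L = 242/34.1 = 7.0968
Time dilation: Δt = γτ₀ = 7.0968 × 1.28 s = 9.08 s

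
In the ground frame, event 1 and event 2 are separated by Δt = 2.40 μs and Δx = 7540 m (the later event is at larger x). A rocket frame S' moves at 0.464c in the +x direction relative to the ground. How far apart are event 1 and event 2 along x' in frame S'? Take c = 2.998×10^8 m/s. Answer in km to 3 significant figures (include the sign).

Δx' ≈ 8.13 km

γ = 1/√(1 − 0.464²) = 1.1289
Δx' = γ(Δx − vΔt) = 1.1289 × (7540 m − 0.464×(2.998×10^8 m/s)×2.40×10^-6 s)
= 1.1289 × (7206.1 m) = 8.13 km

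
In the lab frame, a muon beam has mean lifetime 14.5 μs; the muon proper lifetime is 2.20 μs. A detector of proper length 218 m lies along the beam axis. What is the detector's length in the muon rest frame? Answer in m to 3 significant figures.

L ≈ 33.1 m

Time dilation ⇒ γ = Δt/τ₀ = 14.5/2.20 = 6.5909
Length contraction: L = L₀/γ = 218/6.5909 = 33.1 m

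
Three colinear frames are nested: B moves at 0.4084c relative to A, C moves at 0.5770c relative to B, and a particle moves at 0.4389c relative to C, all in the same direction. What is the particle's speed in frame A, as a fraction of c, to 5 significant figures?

u ≈ 0.91583c

Compose boost 2: (0.5770 + 0.4084)/(1 + 0.5770×0.4084) = 0.98540/1.235647 = 0.7974771
Compose boost 3: (0.4389 + 0.7974771)/(1 + 0.4389×0.7974771) = 1.236377/1.350013 = 0.91583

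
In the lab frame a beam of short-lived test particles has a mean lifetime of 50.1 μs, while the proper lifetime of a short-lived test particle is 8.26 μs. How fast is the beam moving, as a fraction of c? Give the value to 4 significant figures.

γ = Δt/τ₀ = 50.1/8.26 = 6.06538
β = √(1 − 1/γ²) = √(1 − 1/6.06538²) = 0.9863

β ≈ 0.9863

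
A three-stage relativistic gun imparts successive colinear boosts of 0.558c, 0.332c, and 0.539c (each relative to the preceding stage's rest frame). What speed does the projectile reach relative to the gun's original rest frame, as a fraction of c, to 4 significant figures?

u ≈ 0.9182c

Compose boost 2: (0.332 + 0.558)/(1 + 0.332×0.558) = 0.8900/1.18526 = 0.750893
Compose boost 3: (0.539 + 0.750893)/(1 + 0.539×0.750893) = 1.28989/1.40473 = 0.9182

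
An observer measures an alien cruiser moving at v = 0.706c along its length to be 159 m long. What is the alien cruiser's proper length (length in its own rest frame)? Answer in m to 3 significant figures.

γ = 1/√(1 − 0.706²) = 1.4120
L₀ = γL = 1.4120 × 159 = 225 m

L₀ ≈ 225 m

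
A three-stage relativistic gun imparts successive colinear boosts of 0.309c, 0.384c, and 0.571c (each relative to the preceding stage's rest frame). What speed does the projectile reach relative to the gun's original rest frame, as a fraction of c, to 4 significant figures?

Compose boost 2: (0.384 + 0.309)/(1 + 0.384×0.309) = 0.6930/1.11866 = 0.619493
Compose boost 3: (0.571 + 0.619493)/(1 + 0.571×0.619493) = 1.19049/1.35373 = 0.8794

u ≈ 0.8794c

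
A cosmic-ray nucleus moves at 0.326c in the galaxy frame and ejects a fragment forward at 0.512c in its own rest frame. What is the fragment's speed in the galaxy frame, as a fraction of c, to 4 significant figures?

u ≈ 0.7181c

Compose boost 2: (0.512 + 0.326)/(1 + 0.512×0.326) = 0.8380/1.16691 = 0.7181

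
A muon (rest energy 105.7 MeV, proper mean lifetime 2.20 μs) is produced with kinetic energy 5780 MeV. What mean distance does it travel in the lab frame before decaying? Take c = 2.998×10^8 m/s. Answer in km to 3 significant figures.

γ = 1 + K/(m₀c²) = 1 + 5780/105.7 = 55.683
β = √(1 − 1/γ²) = 0.99984
Dilated lifetime: γτ₀ = 55.683 × 2.20 μs = 122.50 μs
d = βc·γτ₀ = 0.99984 × (2.998×10^8 m/s) × 0.00012250 s = 36.7 km

d ≈ 36.7 km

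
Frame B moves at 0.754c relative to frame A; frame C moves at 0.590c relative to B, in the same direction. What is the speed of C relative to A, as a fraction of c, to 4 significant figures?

Compose boost 2: (0.590 + 0.754)/(1 + 0.590×0.754) = 1.344/1.44486 = 0.9302

u ≈ 0.9302c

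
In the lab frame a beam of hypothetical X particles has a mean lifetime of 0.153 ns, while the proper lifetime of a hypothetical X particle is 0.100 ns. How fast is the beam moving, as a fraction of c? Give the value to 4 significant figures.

γ = Δt/τ₀ = 0.153/0.100 = 1.53000
β = √(1 − 1/γ²) = √(1 − 1/1.53000²) = 0.7568

β ≈ 0.7568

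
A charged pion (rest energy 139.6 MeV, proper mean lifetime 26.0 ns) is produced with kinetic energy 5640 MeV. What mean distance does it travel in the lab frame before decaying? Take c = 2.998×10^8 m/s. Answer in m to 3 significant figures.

d ≈ 323 m

γ = 1 + K/(m₀c²) = 1 + 5640/139.6 = 41.401
β = √(1 − 1/γ²) = 0.99971
Dilated lifetime: γτ₀ = 41.401 × 26.0 ns = 1076.4 ns
d = βc·γτ₀ = 0.99971 × (2.998×10^8 m/s) × 1.0764×10^-6 s = 323 m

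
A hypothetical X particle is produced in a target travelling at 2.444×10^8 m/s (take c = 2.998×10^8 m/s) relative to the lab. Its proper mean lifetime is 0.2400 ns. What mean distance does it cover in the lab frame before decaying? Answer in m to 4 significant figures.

β = v/c = 2.444×10^8 / 2.998×10^8 = 0.815210
γ = 1/√(1 − 0.815210²) = 1.72662
Dilated lifetime: Δt = γτ₀ = 1.72662 × 0.2400 ns = 0.414389 ns
d = vΔt = 0.815210c × 0.414389 ns = 2.44400×10^8 m/s × 4.14389×10^-10 s = 0.1013 m

d ≈ 0.1013 m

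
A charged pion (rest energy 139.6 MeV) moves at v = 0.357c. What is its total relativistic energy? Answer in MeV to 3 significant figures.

γ = 1/√(1 − 0.357²) = 1.0705
E = γm₀c² = 1.0705 × 139.6 MeV = 149 MeV

E ≈ 149 MeV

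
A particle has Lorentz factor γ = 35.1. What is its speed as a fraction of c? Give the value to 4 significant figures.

β ≈ 0.9996

β = √(1 − 1/γ²) = √(1 − 1/35.1²) = √(0.999188) = 0.9996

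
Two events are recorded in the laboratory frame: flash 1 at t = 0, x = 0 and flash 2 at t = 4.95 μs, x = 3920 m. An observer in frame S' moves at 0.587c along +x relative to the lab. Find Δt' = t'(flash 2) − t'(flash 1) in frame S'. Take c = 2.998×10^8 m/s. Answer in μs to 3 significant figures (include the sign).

Δt' ≈ -3.37 μs

γ = 1/√(1 − 0.587²) = 1.2352
Δt' = γ(Δt − vΔx/c²) = 1.2352 × (4.95 μs − 0.587×3920 m / (2.998×10^8 m/s))
= 1.2352 × (-2.7253 μs) = -3.37 μs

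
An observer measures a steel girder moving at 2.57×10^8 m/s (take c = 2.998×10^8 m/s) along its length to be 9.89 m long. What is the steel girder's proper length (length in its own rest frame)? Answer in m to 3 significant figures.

β = v/c = 2.57×10^8 / 2.998×10^8 = 0.85724
γ = 1/√(1 − 0.85724²) = 1.9420
L₀ = γL = 1.9420 × 9.89 = 19.2 m

L₀ ≈ 19.2 m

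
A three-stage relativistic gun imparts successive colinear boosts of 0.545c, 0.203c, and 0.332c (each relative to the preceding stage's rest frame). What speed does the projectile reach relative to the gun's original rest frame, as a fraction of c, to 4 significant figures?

u ≈ 0.8217c

Compose boost 2: (0.203 + 0.545)/(1 + 0.203×0.545) = 0.7480/1.11064 = 0.673489
Compose boost 3: (0.332 + 0.673489)/(1 + 0.332×0.673489) = 1.00549/1.22360 = 0.8217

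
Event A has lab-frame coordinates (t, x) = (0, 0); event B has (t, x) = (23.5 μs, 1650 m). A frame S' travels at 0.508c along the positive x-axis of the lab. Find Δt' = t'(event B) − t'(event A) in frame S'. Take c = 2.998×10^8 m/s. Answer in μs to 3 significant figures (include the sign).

Δt' ≈ 24.0 μs

γ = 1/√(1 − 0.508²) = 1.1610
Δt' = γ(Δt − vΔx/c²) = 1.1610 × (23.5 μs − 0.508×1650 m / (2.998×10^8 m/s))
= 1.1610 × (20.704 μs) = 24.0 μs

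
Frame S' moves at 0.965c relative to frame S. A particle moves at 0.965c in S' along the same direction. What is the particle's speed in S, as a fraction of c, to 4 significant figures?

u ≈ 0.9994c

Relativistic velocity addition: u = (u' + v)/(1 + u'v/c²)
= (0.965 + 0.965)/(1 + 0.965×0.965) = 1.930/1.93122 = 0.9994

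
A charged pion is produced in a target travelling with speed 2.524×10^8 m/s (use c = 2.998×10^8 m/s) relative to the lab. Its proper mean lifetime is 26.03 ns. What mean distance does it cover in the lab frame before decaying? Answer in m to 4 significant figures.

β = v/c = 2.524×10^8 / 2.998×10^8 = 0.841895
γ = 1/√(1 − 0.841895²) = 1.85308
Dilated lifetime: Δt = γτ₀ = 1.85308 × 26.03 ns = 48.2357 ns
d = vΔt = 0.841895c × 48.2357 ns = 2.52400×10^8 m/s × 4.82357×10^-8 s = 12.17 m

d ≈ 12.17 m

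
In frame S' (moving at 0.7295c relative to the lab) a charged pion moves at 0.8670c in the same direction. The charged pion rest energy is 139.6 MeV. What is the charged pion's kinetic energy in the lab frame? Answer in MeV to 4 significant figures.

u_lab = (0.8670 + 0.7295)/(1 + 0.8670×0.7295) = 0.9779620
γ = 1/√(1 − 0.9779620²) = 4.78966
K = (γ − 1)m₀c² = (4.78966 − 1) × 139.6 = 3.78966 × 139.6 = 529.0 MeV

K ≈ 529.0 MeV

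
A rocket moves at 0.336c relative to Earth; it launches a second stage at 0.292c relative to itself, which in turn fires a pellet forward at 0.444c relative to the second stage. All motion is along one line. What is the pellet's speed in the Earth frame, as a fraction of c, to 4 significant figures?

u ≈ 0.8102c

Compose boost 2: (0.292 + 0.336)/(1 + 0.292×0.336) = 0.6280/1.09811 = 0.571891
Compose boost 3: (0.444 + 0.571891)/(1 + 0.444×0.571891) = 1.01589/1.25392 = 0.8102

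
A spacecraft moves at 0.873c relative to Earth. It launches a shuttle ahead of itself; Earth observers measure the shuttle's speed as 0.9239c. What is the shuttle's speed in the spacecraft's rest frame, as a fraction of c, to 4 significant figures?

u' ≈ 0.2631c

Inverse velocity addition: u' = (u − v)/(1 − uv/c²)
= (0.9239 − 0.873)/(1 − 0.9239×0.873) = 0.05090/0.193435 = 0.2631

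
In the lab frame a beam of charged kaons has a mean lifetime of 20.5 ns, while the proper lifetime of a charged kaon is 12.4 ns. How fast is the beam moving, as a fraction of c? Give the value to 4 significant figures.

γ = Δt/τ₀ = 20.5/12.4 = 1.65323
β = √(1 − 1/γ²) = √(1 − 1/1.65323²) = 0.7963

β ≈ 0.7963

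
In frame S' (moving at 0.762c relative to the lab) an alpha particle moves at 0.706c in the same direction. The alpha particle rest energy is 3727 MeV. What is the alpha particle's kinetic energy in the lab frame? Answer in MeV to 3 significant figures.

u_lab = (0.706 + 0.762)/(1 + 0.706×0.762) = 0.954504
γ = 1/√(1 − 0.954504²) = 3.3535
K = (γ − 1)m₀c² = (3.3535 − 1) × 3727 = 2.3535 × 3727 = 8770 MeV

K ≈ 8770 MeV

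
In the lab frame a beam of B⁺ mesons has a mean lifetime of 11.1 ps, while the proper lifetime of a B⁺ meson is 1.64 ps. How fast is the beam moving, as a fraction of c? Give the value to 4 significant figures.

β ≈ 0.9890

γ = Δt/τ₀ = 11.1/1.64 = 6.76829
β = √(1 − 1/γ²) = √(1 − 1/6.76829²) = 0.9890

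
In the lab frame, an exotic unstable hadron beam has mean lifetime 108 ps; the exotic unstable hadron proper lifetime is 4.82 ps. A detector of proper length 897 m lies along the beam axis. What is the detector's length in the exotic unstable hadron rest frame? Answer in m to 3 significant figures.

Time dilation ⇒ γ = Δt/τ₀ = 108/4.82 = 22.407
Length contraction: L = L₀/γ = 897/22.407 = 40.0 m

L ≈ 40.0 m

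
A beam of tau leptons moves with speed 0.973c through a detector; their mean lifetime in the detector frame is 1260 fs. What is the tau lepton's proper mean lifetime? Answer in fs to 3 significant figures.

τ₀ ≈ 291 fs

γ = 1/√(1 − 0.973²) = 4.3327
Proper time: τ₀ = Δt/γ = 1260/4.3327 = 291 fs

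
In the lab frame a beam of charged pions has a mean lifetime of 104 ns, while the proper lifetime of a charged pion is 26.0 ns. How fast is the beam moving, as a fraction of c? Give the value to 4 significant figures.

β ≈ 0.9682

γ = Δt/τ₀ = 104/26.0 = 4.00000
β = √(1 − 1/γ²) = √(1 − 1/4.00000²) = 0.9682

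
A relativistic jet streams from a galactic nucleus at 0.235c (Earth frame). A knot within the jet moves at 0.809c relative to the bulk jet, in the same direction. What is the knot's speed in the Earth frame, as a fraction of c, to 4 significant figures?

Relativistic velocity addition: u = (u' + v)/(1 + u'v/c²)
= (0.809 + 0.235)/(1 + 0.809×0.235) = 1.044/1.19012 = 0.8772

u ≈ 0.8772c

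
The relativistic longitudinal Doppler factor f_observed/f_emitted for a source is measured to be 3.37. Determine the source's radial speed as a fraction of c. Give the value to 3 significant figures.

f_obs/f_src = √((1+β)/(1−β)) = 3.37  ⇒  (1+β)/(1−β) = 11.357
β = |1 − D²|/(1 + D²) = |1 − 11.357|/(1 + 11.357) = 0.838

β ≈ 0.838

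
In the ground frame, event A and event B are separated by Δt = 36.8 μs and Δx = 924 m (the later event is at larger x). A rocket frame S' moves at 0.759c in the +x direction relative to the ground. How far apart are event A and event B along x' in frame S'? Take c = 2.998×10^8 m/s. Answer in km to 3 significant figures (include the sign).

Δx' ≈ -11.4 km

γ = 1/√(1 − 0.759²) = 1.5359
Δx' = γ(Δx − vΔt) = 1.5359 × (924 m − 0.759×(2.998×10^8 m/s)×36.8×10^-6 s)
= 1.5359 × (-7449.8 m) = -11.4 km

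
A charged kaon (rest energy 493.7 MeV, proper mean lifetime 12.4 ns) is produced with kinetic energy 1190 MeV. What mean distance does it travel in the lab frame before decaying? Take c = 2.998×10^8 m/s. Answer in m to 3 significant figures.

γ = 1 + K/(m₀c²) = 1 + 1190/493.7 = 3.4104
β = √(1 − 1/γ²) = 0.95604
Dilated lifetime: γτ₀ = 3.4104 × 12.4 ns = 42.289 ns
d = βc·γτ₀ = 0.95604 × (2.998×10^8 m/s) × 4.2289×10^-8 s = 12.1 m

d ≈ 12.1 m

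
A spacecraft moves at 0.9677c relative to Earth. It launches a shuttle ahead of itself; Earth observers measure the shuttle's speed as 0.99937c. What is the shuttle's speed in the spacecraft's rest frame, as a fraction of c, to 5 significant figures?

Inverse velocity addition: u' = (u − v)/(1 − uv/c²)
= (0.99937 − 0.9677)/(1 − 0.99937×0.9677) = 0.031670/0.03290965 = 0.96233

u' ≈ 0.96233c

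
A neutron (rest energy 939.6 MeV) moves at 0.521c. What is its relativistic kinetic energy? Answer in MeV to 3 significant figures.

γ = 1/√(1 − 0.521²) = 1.1716
K = (γ − 1)m₀c² = (1.1716 − 1) × 939.6 MeV = 0.17157 × 939.6 MeV = 161 MeV

K ≈ 161 MeV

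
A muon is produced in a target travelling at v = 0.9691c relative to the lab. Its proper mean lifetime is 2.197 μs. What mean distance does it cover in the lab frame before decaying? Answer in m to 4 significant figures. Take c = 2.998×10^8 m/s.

γ = 1/√(1 − 0.9691²) = 4.05403
Dilated lifetime: Δt = γτ₀ = 4.05403 × 2.197 μs = 8.90670 μs
d = vΔt = 0.9691c × 8.90670 μs = 2.90536×10^8 m/s × 8.90670×10^-6 s = 2588 m

d ≈ 2588 m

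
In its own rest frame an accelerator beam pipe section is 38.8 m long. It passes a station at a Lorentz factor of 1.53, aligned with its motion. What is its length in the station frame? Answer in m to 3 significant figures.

L ≈ 25.4 m

γ = 1.53 (given)
Length contraction: L = L₀/γ = 38.8/1.53 = 25.4 m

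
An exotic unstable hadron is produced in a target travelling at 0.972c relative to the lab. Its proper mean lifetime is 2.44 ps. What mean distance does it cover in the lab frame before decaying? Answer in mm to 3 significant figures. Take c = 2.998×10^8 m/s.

d ≈ 3.03 mm

γ = 1/√(1 − 0.972²) = 4.2557
Dilated lifetime: Δt = γτ₀ = 4.2557 × 2.44 ps = 10.384 ps
d = vΔt = 0.972c × 10.384 ps = 2.9141×10^8 m/s × 1.0384×10^-11 s = 3.03 mm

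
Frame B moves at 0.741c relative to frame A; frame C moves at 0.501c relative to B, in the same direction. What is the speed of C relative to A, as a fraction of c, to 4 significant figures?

Compose boost 2: (0.501 + 0.741)/(1 + 0.501×0.741) = 1.242/1.37124 = 0.9057

u ≈ 0.9057c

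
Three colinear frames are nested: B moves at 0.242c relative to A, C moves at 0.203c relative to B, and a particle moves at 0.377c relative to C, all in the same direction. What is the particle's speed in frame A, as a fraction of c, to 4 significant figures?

u ≈ 0.6907c

Compose boost 2: (0.203 + 0.242)/(1 + 0.203×0.242) = 0.4450/1.04913 = 0.424163
Compose boost 3: (0.377 + 0.424163)/(1 + 0.377×0.424163) = 0.801163/1.15991 = 0.6907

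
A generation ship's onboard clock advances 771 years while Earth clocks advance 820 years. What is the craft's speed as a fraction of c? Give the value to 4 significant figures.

γ = Δt/τ₀ = 820/771 = 1.06355
β = √(1 − 1/γ²) = √(1 − 1/1.06355²) = 0.3405

β ≈ 0.3405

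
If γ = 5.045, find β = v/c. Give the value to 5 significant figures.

β ≈ 0.98016

β = √(1 − 1/γ²) = √(1 − 1/5.045²) = √(0.9607104) = 0.98016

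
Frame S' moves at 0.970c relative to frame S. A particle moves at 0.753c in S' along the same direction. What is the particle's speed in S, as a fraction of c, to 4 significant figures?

Relativistic velocity addition: u = (u' + v)/(1 + u'v/c²)
= (0.753 + 0.970)/(1 + 0.753×0.970) = 1.723/1.73041 = 0.9957

u ≈ 0.9957c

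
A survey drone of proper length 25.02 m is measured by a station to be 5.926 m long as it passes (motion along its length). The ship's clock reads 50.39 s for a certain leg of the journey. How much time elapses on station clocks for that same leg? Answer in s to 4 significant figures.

Δt ≈ 212.8 s

Length contraction ⇒ γ = L₀/L = 25.02/5.926 = 4.22207
Time dilation: Δt = γτ₀ = 4.22207 × 50.39 s = 212.8 s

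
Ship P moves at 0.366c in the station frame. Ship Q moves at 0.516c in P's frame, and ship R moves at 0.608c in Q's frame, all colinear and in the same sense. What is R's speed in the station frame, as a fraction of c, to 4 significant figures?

Compose boost 2: (0.516 + 0.366)/(1 + 0.516×0.366) = 0.8820/1.18886 = 0.741890
Compose boost 3: (0.608 + 0.741890)/(1 + 0.608×0.741890) = 1.34989/1.45107 = 0.9303

u ≈ 0.9303c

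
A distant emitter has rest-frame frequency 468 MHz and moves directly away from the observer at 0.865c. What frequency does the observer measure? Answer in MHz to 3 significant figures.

f_obs ≈ 126 MHz

Relativistic Doppler: f_obs = f_src √((1−β)/(1+β))
= 468 × √(0.13500/1.8650) = 468 × 0.26905 = 126 MHz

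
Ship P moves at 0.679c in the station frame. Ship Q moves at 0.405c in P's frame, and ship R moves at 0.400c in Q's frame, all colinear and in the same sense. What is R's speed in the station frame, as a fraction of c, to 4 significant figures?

Compose boost 2: (0.405 + 0.679)/(1 + 0.405×0.679) = 1.084/1.27500 = 0.850199
Compose boost 3: (0.400 + 0.850199)/(1 + 0.400×0.850199) = 1.25020/1.34008 = 0.9329

u ≈ 0.9329c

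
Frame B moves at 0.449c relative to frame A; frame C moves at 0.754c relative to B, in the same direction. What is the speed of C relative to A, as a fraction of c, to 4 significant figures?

u ≈ 0.8987c

Compose boost 2: (0.754 + 0.449)/(1 + 0.754×0.449) = 1.203/1.33855 = 0.8987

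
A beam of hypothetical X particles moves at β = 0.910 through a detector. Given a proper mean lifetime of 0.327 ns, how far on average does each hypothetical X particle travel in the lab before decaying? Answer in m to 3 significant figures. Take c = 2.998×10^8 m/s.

d ≈ 0.215 m

γ = 1/√(1 − 0.910²) = 2.4119
Dilated lifetime: Δt = γτ₀ = 2.4119 × 0.327 ns = 0.78870 ns
d = vΔt = 0.910c × 0.78870 ns = 2.7282×10^8 m/s × 7.8870×10^-10 s = 0.215 m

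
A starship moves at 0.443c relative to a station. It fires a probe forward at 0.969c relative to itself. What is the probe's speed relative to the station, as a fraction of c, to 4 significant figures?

u ≈ 0.9879c

Relativistic velocity addition: u = (u' + v)/(1 + u'v/c²)
= (0.969 + 0.443)/(1 + 0.969×0.443) = 1.412/1.42927 = 0.9879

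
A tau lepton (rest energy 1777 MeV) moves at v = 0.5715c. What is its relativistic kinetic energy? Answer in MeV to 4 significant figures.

K ≈ 388.5 MeV

γ = 1/√(1 − 0.5715²) = 1.21862
K = (γ − 1)m₀c² = (1.21862 − 1) × 1777 MeV = 0.218617 × 1777 MeV = 388.5 MeV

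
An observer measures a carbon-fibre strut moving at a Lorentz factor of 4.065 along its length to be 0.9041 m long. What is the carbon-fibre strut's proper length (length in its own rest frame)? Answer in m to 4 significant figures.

L₀ ≈ 3.675 m

γ = 4.065 (given)
L₀ = γL = 4.065 × 0.9041 = 3.675 m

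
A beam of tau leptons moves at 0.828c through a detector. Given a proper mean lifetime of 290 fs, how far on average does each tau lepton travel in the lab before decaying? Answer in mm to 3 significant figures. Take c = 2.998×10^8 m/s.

γ = 1/√(1 − 0.828²) = 1.7834
Dilated lifetime: Δt = γτ₀ = 1.7834 × 290 fs = 517.18 fs
d = vΔt = 0.828c × 517.18 fs = 2.4823×10^8 m/s × 5.1718×10^-13 s = 0.128 mm

d ≈ 0.128 mm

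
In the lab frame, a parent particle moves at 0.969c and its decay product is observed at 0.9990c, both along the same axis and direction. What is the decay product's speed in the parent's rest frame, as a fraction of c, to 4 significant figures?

Inverse velocity addition: u' = (u − v)/(1 − uv/c²)
= (0.9990 − 0.969)/(1 − 0.9990×0.969) = 0.03000/0.0319690 = 0.9384

u' ≈ 0.9384c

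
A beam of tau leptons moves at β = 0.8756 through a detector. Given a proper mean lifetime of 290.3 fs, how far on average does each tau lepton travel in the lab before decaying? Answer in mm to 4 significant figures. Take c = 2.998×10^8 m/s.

d ≈ 0.1578 mm

γ = 1/√(1 − 0.8756²) = 2.07024
Dilated lifetime: Δt = γτ₀ = 2.07024 × 290.3 fs = 600.989 fs
d = vΔt = 0.8756c × 600.989 fs = 2.62505×10^8 m/s × 6.00989×10^-13 s = 0.1578 mm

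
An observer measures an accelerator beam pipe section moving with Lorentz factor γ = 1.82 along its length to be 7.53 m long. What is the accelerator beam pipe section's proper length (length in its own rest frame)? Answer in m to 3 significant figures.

L₀ ≈ 13.7 m

γ = 1.82 (given)
L₀ = γL = 1.82 × 7.53 = 13.7 m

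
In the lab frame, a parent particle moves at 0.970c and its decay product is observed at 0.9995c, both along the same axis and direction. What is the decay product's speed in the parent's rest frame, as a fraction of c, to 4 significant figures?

Inverse velocity addition: u' = (u − v)/(1 − uv/c²)
= (0.9995 − 0.970)/(1 − 0.9995×0.970) = 0.02950/0.0304850 = 0.9677

u' ≈ 0.9677c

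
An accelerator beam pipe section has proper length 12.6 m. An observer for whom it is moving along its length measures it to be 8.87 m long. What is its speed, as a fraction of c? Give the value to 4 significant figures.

β ≈ 0.7102

γ = L₀/L = 12.6/8.87 = 1.42052
β = √(1 − 1/γ²) = 0.7102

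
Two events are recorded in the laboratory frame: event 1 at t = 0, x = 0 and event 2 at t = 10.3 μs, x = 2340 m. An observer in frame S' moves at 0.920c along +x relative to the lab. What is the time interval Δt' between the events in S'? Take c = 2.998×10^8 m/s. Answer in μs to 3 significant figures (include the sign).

γ = 1/√(1 − 0.920²) = 2.5516
Δt' = γ(Δt − vΔx/c²) = 2.5516 × (10.3 μs − 0.920×2340 m / (2.998×10^8 m/s))
= 2.5516 × (3.1192 μs) = 7.96 μs

Δt' ≈ 7.96 μs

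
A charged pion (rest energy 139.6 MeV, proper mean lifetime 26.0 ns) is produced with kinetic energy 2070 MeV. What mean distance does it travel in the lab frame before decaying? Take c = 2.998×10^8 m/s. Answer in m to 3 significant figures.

d ≈ 123 m

γ = 1 + K/(m₀c²) = 1 + 2070/139.6 = 15.828
β = √(1 − 1/γ²) = 0.99800
Dilated lifetime: γτ₀ = 15.828 × 26.0 ns = 411.53 ns
d = βc·γτ₀ = 0.99800 × (2.998×10^8 m/s) × 4.1153×10^-7 s = 123 m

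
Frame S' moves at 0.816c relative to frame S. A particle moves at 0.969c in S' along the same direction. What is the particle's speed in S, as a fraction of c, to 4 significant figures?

Relativistic velocity addition: u = (u' + v)/(1 + u'v/c²)
= (0.969 + 0.816)/(1 + 0.969×0.816) = 1.785/1.79070 = 0.9968

u ≈ 0.9968c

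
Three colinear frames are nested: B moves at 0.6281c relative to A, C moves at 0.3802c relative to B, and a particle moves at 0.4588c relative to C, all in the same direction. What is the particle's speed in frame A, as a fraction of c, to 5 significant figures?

Compose boost 2: (0.3802 + 0.6281)/(1 + 0.3802×0.6281) = 1.0083/1.238804 = 0.8139305
Compose boost 3: (0.4588 + 0.8139305)/(1 + 0.4588×0.8139305) = 1.272730/1.373431 = 0.92668

u ≈ 0.92668c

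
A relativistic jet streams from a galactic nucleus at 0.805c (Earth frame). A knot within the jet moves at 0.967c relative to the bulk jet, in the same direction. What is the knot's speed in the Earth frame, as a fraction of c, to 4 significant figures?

u ≈ 0.9964c

Relativistic velocity addition: u = (u' + v)/(1 + u'v/c²)
= (0.967 + 0.805)/(1 + 0.967×0.805) = 1.772/1.77843 = 0.9964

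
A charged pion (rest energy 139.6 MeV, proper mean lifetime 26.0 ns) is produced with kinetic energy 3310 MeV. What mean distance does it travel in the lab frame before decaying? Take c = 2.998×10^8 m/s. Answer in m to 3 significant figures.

γ = 1 + K/(m₀c²) = 1 + 3310/139.6 = 24.711
β = √(1 − 1/γ²) = 0.99918
Dilated lifetime: γτ₀ = 24.711 × 26.0 ns = 642.48 ns
d = βc·γτ₀ = 0.99918 × (2.998×10^8 m/s) × 6.4248×10^-7 s = 192 m

d ≈ 192 m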